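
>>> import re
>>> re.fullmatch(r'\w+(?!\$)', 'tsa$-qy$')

None

`(?!…)`/`(?<!…)` only lets a position through if the neighbouring text does NOT match; no characters are consumed.
For `fullmatch`, every character of the input must be accounted for by the pattern.
Here the string isn't matched end-to-end, so the call returns None.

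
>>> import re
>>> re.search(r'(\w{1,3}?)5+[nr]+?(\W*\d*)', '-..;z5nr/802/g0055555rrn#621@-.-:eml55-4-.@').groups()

('z', '')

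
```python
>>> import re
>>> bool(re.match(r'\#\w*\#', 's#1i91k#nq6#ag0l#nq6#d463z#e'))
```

False

`match` is anchored at position 0; if the pattern doesn't fit there, it returns None.
Here the pattern fails at index 0, so the call returns None, and `bool(None)` is False.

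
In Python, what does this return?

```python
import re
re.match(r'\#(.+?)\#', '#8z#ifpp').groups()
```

('8z',)

`match` is anchored at position 0; if the pattern doesn't fit there, it returns None.
The match spans [0:4] → '#8z#'.
Captured: group 1 = '8z'.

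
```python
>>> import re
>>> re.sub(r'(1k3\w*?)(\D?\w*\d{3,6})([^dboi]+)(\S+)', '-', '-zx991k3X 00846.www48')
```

'-zx99-'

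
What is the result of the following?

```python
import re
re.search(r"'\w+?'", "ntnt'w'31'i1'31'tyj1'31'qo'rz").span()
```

The match spans [4:7] → "'w'".

(4, 7)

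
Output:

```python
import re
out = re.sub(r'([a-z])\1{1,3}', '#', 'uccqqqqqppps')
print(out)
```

u##q#s

A backreference is literal: `\1` must see the identical characters the first group matched.
Matches: at [1:3] → 'cc'; at [3:7] → 'qqqq'; at [8:11] → 'ppp'.
`sub` substitutes '#' at each match site.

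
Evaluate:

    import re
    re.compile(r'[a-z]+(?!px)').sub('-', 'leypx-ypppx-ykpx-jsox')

A negative assertion filters positions out without eating any characters.
Matches: at [0:5] → 'leypx'; at [6:11] → 'ypppx'; at [12:16] → 'ykpx'; at [17:21] → 'jsox'.
Each match is replaced by '-'.

'-------'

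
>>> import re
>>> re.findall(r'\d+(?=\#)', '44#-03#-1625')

The positive lookaround only admits positions where the adjacent text matches; those characters stay outside the span.
Scanning left to right: at [0:2] → '44'; at [4:6] → '03'.
With no groups in the pattern, `findall` gives back each whole match — 2 here.

['44', '03']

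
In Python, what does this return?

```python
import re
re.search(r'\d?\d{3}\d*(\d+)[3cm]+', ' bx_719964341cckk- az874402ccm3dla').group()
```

The match spans [4:15] → '719964341cc'.

'719964341cc'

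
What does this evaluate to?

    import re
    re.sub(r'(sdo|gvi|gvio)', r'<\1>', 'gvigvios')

'<gvi><gvi>os'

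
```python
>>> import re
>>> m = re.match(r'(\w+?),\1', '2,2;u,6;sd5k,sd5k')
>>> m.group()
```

A backreference is literal: `\1` must see the identical characters the first group matched.
`re.match` only tries the pattern at the start of the string.
The match spans [0:3] → '2,2'.
Captured: group 1 = '2'.

'2,2'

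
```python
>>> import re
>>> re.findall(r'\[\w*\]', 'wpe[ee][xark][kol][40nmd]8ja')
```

['[ee]', '[xark]', '[kol]', '[40nmd]']

Walking the string: at [3:7] → '[ee]'; at [7:13] → '[xark]'; at [13:18] → '[kol]'; at [18:25] → '[40nmd]'.
`findall` yields the raw match text (4 of them) because the pattern has no groups.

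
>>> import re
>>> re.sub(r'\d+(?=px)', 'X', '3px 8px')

'Xpx Xpx'

The positive lookaround only admits positions where the adjacent text matches; those characters stay outside the span.
Each match is replaced by 'X'.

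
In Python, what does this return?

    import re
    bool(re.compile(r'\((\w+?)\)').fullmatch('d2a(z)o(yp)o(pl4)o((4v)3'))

`re.fullmatch` is like wrapping the pattern in `^…$` (in single-line mode).
Here the pattern can't cover the whole string, so the call returns None, and `bool(None)` is False.

False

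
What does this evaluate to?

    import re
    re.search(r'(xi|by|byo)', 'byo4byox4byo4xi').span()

Alternation tries branches left to right and keeps the first one that lets the overall match succeed at that position.
Unlike `match`, `search` isn't anchored — it looks for the pattern anywhere in the string.
The match spans [0:2] → 'by'.
Captured: group 1 = 'by'.

(0, 2)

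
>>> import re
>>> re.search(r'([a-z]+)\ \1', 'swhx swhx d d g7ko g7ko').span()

`\1` is not a pattern — it's the concrete string captured by group 1, re-applied verbatim.
The match spans [0:9] → 'swhx swhx'.

(0, 9)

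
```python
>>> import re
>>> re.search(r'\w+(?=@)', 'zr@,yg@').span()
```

The positive lookaround only admits positions where the adjacent text matches; those characters stay outside the span.
The match spans [0:2] → 'zr'.

(0, 2)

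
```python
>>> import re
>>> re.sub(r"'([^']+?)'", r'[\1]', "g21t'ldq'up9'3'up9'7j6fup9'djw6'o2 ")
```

"g21t[ldq]up9[3]up9[7j6fup9]djw6'o2 "

Matches: at [4:9] → "'ldq'"; at [12:15] → "'3'"; at [18:27] → "'7j6fup9'".
The replacement refers to a captured group, so each match is rewritten using its own captured text.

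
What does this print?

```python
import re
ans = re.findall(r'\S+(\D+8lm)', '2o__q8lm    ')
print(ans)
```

Pattern: one or more of a non-whitespace character; then one or more of a non-digit, then the literal '8lm' (captured).
Walking the string: at [0:8] match '2o__q8lm', group 1 = 'q8lm'.
`findall` collects group 1 from the one match (1 total).

['q8lm']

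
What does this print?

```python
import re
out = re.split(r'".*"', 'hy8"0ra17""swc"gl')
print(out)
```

['hy8', 'gl']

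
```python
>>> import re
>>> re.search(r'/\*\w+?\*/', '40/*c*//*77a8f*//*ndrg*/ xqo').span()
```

Unlike `match`, `search` isn't anchored — it looks for the pattern anywhere in the string.
The match spans [2:7] → '/*c*/'.

(2, 7)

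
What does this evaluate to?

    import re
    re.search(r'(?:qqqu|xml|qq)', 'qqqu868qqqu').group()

'qqqu'

Branches in `(...|...)` are attempted left-to-right; the first branch that allows the whole pattern to succeed is taken.
`re.search` tries every starting position until one works.
The match spans [0:4] → 'qqqu'.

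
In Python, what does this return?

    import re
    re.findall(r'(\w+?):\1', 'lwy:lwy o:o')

After group 1 captures some text, `\1` only succeeds where that same text appears again.
Walking the string: at [0:7] match 'lwy:lwy', group 1 = 'lwy'; at [8:11] match 'o:o', group 1 = 'o'.
With a single group, `findall` returns only what that group captured — 2 items.

['lwy', 'o']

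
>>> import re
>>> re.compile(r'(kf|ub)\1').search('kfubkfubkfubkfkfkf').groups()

The backreference `\1` re-matches whatever the first group consumed, character for character.
`re.search` tries every starting position until one works.
The match spans [12:16] → 'kfkf'.
Captured: group 1 = 'kf'.

('kf',)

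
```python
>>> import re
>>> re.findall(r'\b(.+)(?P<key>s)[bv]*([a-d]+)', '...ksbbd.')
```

The pattern matches a word boundary (`\b`, zero-width); then one or more of any character (captured); then a literal 's' (captured as 'key'); then zero or more of one of [bv]; then one or more of a character in [a-d] (captured).
Matches: at [3:8] match 'ksbbd', groups = ('k', 's', 'd').
3 groups means the one result is a tuple of 3 captured strings — 1 here.

[('k', 's', 'd')]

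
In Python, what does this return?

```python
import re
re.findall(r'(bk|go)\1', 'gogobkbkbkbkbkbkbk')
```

['go', 'bk', 'bk', 'bk']

A backreference is literal: `\1` must see the identical characters the first group matched.
`findall` collects group 1 from each match (4 total).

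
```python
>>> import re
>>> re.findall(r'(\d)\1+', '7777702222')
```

The backreference `\1` re-matches whatever the first group consumed, character for character.
With a single group, `findall` returns only what that group captured — 2 items.

['7', '2']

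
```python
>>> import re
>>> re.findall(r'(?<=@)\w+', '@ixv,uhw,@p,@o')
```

['ixv', 'p', 'o']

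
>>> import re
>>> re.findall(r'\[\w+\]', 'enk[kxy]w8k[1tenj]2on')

With no groups in the pattern, `findall` gives back each whole match — 2 here.

['[kxy]', '[1tenj]']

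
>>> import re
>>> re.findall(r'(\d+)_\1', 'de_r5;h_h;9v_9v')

[]

`\1` is not a pattern — it's the concrete string captured by group 1, re-applied verbatim.
Because there's exactly one group, `findall` drops the full match and keeps group 1 from each hit.
Nothing in the string satisfies the pattern, so the list is empty.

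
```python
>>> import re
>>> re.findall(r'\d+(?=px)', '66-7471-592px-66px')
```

The positive lookaround only admits positions where the adjacent text matches; those characters stay outside the span.
`findall` yields the raw match text (2 of them) because the pattern has no groups.

['592', '66']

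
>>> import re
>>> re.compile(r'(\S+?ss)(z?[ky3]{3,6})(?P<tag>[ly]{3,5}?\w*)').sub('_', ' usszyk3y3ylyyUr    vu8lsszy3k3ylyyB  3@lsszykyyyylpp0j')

' _    _  _'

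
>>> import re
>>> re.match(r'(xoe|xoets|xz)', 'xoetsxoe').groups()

('xoe',)

`|` is ordered: at each position the engine commits to the first alternative that works.
`re.match` won't scan ahead — the pattern has to work from the very first character.
The match spans [0:3] → 'xoe'.
Captured: group 1 = 'xoe'.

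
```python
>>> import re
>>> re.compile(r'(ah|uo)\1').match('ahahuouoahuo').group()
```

'ahah'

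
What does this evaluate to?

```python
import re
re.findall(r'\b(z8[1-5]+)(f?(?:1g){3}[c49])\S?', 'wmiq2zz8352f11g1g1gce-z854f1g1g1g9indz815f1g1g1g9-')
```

[('z854', 'f1g1g1g9')]

This matches a word boundary (`\b`, zero-width); then the literal 'z8', then one or more of a character in [1-5] (captured); then optionally the literal 'f', then the literal '1g' repeated 3 times, then one of [c49] (captured); then optionally a non-whitespace character.
`findall` packs the 2 group values into a tuple for every match.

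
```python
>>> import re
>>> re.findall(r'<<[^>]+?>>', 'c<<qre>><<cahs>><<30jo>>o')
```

Matches: at [1:8] → '<<qre>>'; at [8:16] → '<<cahs>>'; at [16:24] → '<<30jo>>'.
`findall` yields the raw match text (3 of them) because the pattern has no groups.

['<<qre>>', '<<cahs>>', '<<30jo>>']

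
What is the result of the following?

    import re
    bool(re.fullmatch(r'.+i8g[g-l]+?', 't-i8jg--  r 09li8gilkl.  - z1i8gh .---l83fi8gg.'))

False

The pattern matches one or more of any character, then the literal 'i8g'; then one or more of a character in [g-l] (lazy).
For `fullmatch`, every character of the input must be accounted for by the pattern.
Here the string isn't matched end-to-end, so the call returns None, and `bool(None)` is False.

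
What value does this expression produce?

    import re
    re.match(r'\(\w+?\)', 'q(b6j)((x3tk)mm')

With `match`, the pattern is implicitly anchored at the beginning.
Here the pattern fails at index 0, so the call returns None.

None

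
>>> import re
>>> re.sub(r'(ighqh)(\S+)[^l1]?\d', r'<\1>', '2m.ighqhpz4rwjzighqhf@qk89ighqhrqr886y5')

'2m.<ighqh>'

Pattern: the literal 'igh', then the literal 'qh' (captured); then one or more of a non-whitespace character (captured); then optionally any character except [l1], then a digit.
Each match is replaced using the text its own group 1 captured.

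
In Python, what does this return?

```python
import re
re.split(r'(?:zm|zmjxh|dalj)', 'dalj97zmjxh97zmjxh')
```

The regex engine tests alternatives in the order written; an earlier branch that matches wins even if a later one would match more.
Matches to split on: at [0:4] → 'dalj'; at [6:8] → 'zm'; at [13:15] → 'zm'.
The string is cut at each match, leaving 4 pieces.

['', '97', 'jxh97', 'jxh']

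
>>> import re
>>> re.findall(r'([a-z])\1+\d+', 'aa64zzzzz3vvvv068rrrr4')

`\1` is not a pattern — it's the concrete string captured by group 1, re-applied verbatim.
Walking the string: at [0:4] match 'aa64', group 1 = 'a'; at [4:10] match 'zzzzz3', group 1 = 'z'; at [10:17] match 'vvvv068', group 1 = 'v'; at [17:22] match 'rrrr4', group 1 = 'r'.
`findall` collects group 1 from each match (4 total).

['a', 'z', 'v', 'r']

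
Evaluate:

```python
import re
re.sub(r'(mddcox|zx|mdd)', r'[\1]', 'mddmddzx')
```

'[mdd][mdd][zx]'

Each match is replaced using the text its own group 1 captured.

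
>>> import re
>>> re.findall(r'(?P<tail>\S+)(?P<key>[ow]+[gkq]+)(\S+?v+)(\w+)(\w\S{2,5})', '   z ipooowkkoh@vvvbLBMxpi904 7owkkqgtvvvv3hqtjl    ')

[('ipooo', 'wkk', 'oh@vvv', 'bLBMxpi', '904'), ('7o', 'wkkqg', 'tvvvv', '3hq', 'tjl')]

This matches one or more of a non-whitespace character (captured as 'tail'); then one or more of one of [ow], then one or more of one of [gkq] (captured as 'key'); then one or more of a non-whitespace character (lazy), then one or more of a literal 'v' (captured); then one or more of a word character (captured); then a word character, then 2 to 5 of a non-whitespace character (captured).
Scanning left to right: at [5:29] match 'ipooowkkoh@vvvbLBMxpi904', groups = ('ipooo', 'wkk', 'oh@vvv', 'bLBMxpi', '904'); at [30:48] match '7owkkqgtvvvv3hqtjl', groups = ('7o', 'wkkqg', 'tvvvv', '3hq', 'tjl').
With 5 capturing groups, `findall` returns a 5-tuple per match.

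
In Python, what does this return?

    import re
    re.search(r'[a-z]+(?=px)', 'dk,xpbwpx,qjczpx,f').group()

The positive lookaround only admits positions where the adjacent text matches; those characters stay outside the span.
Unlike `match`, `search` isn't anchored — it looks for the pattern anywhere in the string.
The match spans [3:7] → 'xpbw'.

'xpbw'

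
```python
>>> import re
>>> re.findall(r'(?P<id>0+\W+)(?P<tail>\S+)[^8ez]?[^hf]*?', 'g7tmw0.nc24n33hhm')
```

[('0.', 'nc24n33hhm')]

The pattern matches one or more of a literal '0', then one or more of a non-word character (captured as 'id'); then one or more of a non-whitespace character (captured as 'tail'); then optionally any character except [8ez], then zero or more of any character except [hf] (lazy).
Walking the string: at [5:17] match '0.nc24n33hhm', groups = ('0.', 'nc24n33hhm').
Multiple groups make `findall` return tuples — one 2-tuple for the one match.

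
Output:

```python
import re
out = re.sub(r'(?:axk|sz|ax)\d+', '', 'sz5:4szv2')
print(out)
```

Matches: at [0:3] → 'sz5'.
`sub` substitutes '' at each match site.

:4szv2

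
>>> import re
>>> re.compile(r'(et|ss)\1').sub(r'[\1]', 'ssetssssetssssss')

`\1` is not a pattern — it's the concrete string captured by group 1, re-applied verbatim.
Matches: at [4:8] → 'ssss'; at [10:14] → 'ssss'.
The replacement refers to a captured group, so each match is rewritten using its own captured text.

'sset[ss]et[ss]ss'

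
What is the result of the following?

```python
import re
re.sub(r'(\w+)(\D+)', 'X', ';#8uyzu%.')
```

Every occurrence is swapped for 'X'.

';#X'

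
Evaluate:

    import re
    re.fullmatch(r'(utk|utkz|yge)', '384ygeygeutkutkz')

None

`fullmatch` succeeds only if the pattern covers the string from start to end.
Here there's no way to consume every character, so the call returns None.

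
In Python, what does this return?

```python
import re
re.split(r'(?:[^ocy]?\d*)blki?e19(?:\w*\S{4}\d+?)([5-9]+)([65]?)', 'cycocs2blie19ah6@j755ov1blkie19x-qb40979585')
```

['cycocs2blie19ah6@j755o', '979585', '', '']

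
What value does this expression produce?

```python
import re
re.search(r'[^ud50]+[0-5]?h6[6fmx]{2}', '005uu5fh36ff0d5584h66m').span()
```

The pattern matches one or more of any character except [ud50], then optionally a character in [0-5], then the literal 'h6'; then exactly 2 of one of [6fmx].
Unlike `match`, `search` isn't anchored — it looks for the pattern anywhere in the string.
The match spans [16:22] → '84h66m'.

(16, 22)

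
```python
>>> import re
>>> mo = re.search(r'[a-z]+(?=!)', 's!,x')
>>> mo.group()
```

Lookahead/lookbehind check context without consuming it, so the matched span excludes the asserted characters.
`search` walks the string left to right and returns the first match it finds.
The match spans [0:1] → 's'.

's'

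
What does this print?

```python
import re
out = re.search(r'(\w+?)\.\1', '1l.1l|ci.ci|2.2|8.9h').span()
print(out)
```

(0, 5)

A backreference is literal: `\1` must see the identical characters the first group matched.
The match spans [0:5] → '1l.1l'.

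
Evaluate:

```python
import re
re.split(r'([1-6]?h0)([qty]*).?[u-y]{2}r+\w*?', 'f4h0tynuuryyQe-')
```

Pattern: optionally a character in [1-6], then the literal 'h0' (captured); then zero or more of one of [qty] (captured); then optionally any character, then exactly 2 of a character in [u-y]; then one or more of a literal 'r'; then zero or more of a word character (lazy).
With the lazy modifier that quantifier settles for the fewest repetitions that let the rest of the pattern succeed (the atoms after it are unaffected and can still be greedy).
Matches to split on: at [1:10] → '4h0tynuur'.
The group in the pattern means `split` returns the separators' captures alongside the pieces.

['f', '4h0', 'ty', 'yyQe-']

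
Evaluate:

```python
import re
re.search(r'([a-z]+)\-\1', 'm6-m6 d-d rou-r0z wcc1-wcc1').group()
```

A backreference is literal: `\1` must see the identical characters the first group matched.
The match spans [6:9] → 'd-d'.

'd-d'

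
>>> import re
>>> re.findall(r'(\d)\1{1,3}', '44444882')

['4', '8']

A backreference is literal: `\1` must see the identical characters the first group matched.
Scanning left to right: at [0:4] match '4444', group 1 = '4'; at [5:7] match '88', group 1 = '8'.
`findall` collects group 1 from each match (2 total).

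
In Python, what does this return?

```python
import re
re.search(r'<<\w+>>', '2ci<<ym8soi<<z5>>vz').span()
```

`search` walks the string left to right and returns the first match it finds.
The match spans [11:17] → '<<z5>>'.

(11, 17)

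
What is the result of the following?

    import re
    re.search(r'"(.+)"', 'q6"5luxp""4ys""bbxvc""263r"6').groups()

`search` walks the string left to right and returns the first match it finds.
The match spans [2:27] → '"5luxp""4ys""bbxvc""263r"'.
Captured: group 1 = '5luxp""4ys""bbxvc""263r'.

('5luxp""4ys""bbxvc""263r',)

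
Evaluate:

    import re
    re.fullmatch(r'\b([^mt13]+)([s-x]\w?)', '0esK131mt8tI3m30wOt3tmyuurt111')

None

This matches a word boundary (`\b`, zero-width); then one or more of any character except [mt13] (captured); then a character in [s-x], then optionally a word character (captured).
`re.fullmatch` requires the pattern to consume the entire string.
Here the string isn't matched end-to-end, so the call returns None.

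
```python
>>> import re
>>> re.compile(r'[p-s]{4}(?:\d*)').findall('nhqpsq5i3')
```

Pattern: exactly 4 of a character in [p-s]; then zero or more of a digit (non-capturing group).
No capturing groups, so `findall` returns the 1 full match string.

['qpsq5']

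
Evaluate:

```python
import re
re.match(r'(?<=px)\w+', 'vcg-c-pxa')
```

None

Because the assertion is zero-width, the text it checks is not consumed and won't appear in the result.
`re.match` won't scan ahead — the pattern has to work from the very first character.
Here the pattern fails at index 0, so the call returns None.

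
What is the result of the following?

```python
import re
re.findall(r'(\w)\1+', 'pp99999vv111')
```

['p', '9', 'v', '1']

The backreference `\1` re-matches whatever the first group consumed, character for character.
Walking the string: at [0:2] match 'pp', group 1 = 'p'; at [2:7] match '99999', group 1 = '9'; at [7:9] match 'vv', group 1 = 'v'; at [9:12] match '111', group 1 = '1'.
One capturing group, so `findall` returns just the captured substring from each match — 4 in all.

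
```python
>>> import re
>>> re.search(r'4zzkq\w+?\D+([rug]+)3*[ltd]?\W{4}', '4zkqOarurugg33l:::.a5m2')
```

None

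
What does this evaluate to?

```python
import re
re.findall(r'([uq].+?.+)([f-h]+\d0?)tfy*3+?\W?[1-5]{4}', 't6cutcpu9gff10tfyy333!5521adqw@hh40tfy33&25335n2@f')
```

[('utcpu9gff10tfyy333!5521adqw@h', 'h40')]

With 2 capturing groups, `findall` returns a 2-tuple per match.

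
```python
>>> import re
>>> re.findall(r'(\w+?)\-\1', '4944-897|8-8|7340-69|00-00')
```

['8', '00']

After group 1 captures some text, `\1` only succeeds where that same text appears again.
Matches: at [9:12] match '8-8', group 1 = '8'; at [21:26] match '00-00', group 1 = '00'.
Because there's exactly one group, `findall` drops the full match and keeps group 1 from each hit.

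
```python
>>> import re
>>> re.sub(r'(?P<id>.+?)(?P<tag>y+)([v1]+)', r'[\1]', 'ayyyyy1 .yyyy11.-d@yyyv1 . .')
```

'[a][ .][.-d@] . .'

This matches one or more of any character (lazy) (captured as 'id'); then one or more of a literal 'y' (captured as 'tag'); then one or more of one of [v1] (captured).
The `?` after the quantifier makes it lazy — it takes as little as possible before letting the rest of the pattern try.
Matches: at [0:7] → 'ayyyyy1'; at [7:15] → ' .yyyy11'; at [15:24] → '.-d@yyyv1'.
Each match is replaced using the text its own group 1 captured.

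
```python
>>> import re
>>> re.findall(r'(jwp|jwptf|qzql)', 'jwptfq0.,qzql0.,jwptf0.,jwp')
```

['jwp', 'qzql', 'jwp', 'jwp']

Alternation isn't longest-match — the leftmost alternative that fits at this position is chosen.
Scanning left to right: at [0:3] match 'jwp', group 1 = 'jwp'; at [9:13] match 'qzql', group 1 = 'qzql'; at [16:19] match 'jwp', group 1 = 'jwp'; at [24:27] match 'jwp', group 1 = 'jwp'.
One capturing group, so `findall` returns just the captured substring from each match — 4 in all.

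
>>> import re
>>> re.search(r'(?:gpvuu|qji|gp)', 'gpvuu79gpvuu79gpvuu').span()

Alternation tries branches left to right and keeps the first one that lets the overall match succeed at that position.
The match spans [0:5] → 'gpvuu'.

(0, 5)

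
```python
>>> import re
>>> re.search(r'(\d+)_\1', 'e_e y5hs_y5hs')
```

None

The backreference `\1` re-matches whatever the first group consumed, character for character.
Here the pattern never matches, so the call returns None.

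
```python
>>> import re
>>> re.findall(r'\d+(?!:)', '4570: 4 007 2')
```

['457', '4', '007', '2']

Because the assertion is negative and zero-width, positions next to the forbidden text are skipped.
Matches: at [0:3] → '457'; at [6:7] → '4'; at [8:11] → '007'; at [12:13] → '2'.
Since nothing is captured, `findall` lists the 4 matched substrings directly.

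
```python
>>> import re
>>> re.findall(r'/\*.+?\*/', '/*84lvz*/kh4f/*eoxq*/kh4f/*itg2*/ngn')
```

['/*84lvz*/', '/*eoxq*/', '/*itg2*/']

Lazy quantifiers expand one character at a time until the remainder of the pattern can match.
Walking the string: at [0:9] → '/*84lvz*/'; at [13:21] → '/*eoxq*/'; at [25:33] → '/*itg2*/'.
Since nothing is captured, `findall` lists the 3 matched substrings directly.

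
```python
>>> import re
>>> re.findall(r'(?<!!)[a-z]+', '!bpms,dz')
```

['pms', 'dz']

`(?!…)`/`(?<!…)` only lets a position through if the neighbouring text does NOT match; no characters are consumed.
Matches: at [2:5] → 'pms'; at [6:8] → 'dz'.
No capturing groups, so `findall` returns the 2 full match strings.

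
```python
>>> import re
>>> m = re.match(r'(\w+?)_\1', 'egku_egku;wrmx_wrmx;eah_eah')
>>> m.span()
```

The backreference `\1` re-matches whatever the first group consumed, character for character.
`re.match` only tries the pattern at the start of the string.
The match spans [0:9] → 'egku_egku'.
Captured: group 1 = 'egku'.

(0, 9)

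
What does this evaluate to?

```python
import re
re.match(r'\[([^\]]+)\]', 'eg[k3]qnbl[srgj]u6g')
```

None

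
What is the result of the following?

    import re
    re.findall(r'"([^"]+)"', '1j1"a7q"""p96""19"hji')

Walking the string: at [3:8] match '"a7q"', group 1 = 'a7q'; at [9:14] match '"p96"', group 1 = 'p96'; at [14:18] match '"19"', group 1 = '19'.
One capturing group, so `findall` returns just the captured substring from each match — 3 in all.

['a7q', 'p96', '19']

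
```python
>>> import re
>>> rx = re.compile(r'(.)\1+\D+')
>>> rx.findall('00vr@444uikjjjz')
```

A backreference is literal: `\1` must see the identical characters the first group matched.
With a single group, `findall` returns only what that group captured — 2 items.

['0', '4']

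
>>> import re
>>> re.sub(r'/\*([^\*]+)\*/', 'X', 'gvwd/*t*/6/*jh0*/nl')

Matches: at [4:9] → '/*t*/'; at [10:17] → '/*jh0*/'.
Each match is replaced by 'X'.

'gvwdX6Xnl'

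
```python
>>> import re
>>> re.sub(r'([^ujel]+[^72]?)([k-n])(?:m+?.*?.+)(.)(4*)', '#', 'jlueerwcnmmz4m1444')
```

'jluee#'

This matches one or more of any character except [ujel], then optionally any character except [72] (captured); then a character in [k-n] (captured); then one or more of a literal 'm' (lazy), then zero or more of any character (lazy), then one or more of any character (non-capturing group); then any character (captured); then zero or more of a literal '4' (captured).
Matches: at [5:18] → 'rwcnmmz4m1444'.
`sub` substitutes '#' at each match site.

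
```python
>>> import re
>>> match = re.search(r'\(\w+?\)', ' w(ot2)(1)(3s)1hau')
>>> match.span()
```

(2, 7)

The match spans [2:7] → '(ot2)'.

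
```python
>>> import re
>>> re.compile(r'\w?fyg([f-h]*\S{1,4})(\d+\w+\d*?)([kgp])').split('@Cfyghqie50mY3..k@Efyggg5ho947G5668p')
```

['@Cfyghqie50mY3..k@', 'gg5ho9', '47G5668', 'p', '']

This matches optionally a word character, then the literal 'fyg'; then zero or more of a character in [f-h], then 1 to 4 of a non-whitespace character (captured); then one or more of a digit, then one or more of a word character, then zero or more of a digit (lazy) (captured); then one of [kgp] (captured).
Because the pattern has a capturing group, `split` also inserts each captured text between the pieces.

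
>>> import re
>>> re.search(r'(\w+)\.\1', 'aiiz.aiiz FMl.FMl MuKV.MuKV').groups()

The match spans [0:9] → 'aiiz.aiiz'.
Captured: group 1 = 'aiiz'.

('aiiz',)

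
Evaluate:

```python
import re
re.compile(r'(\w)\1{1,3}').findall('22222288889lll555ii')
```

['2', '2', '8', 'l', '5', 'i']

The backreference `\1` re-matches whatever the first group consumed, character for character.
Scanning left to right: at [0:4] match '2222', group 1 = '2'; at [4:6] match '22', group 1 = '2'; at [6:10] match '8888', group 1 = '8'; at [11:14] match 'lll', group 1 = 'l'; at [14:17] match '555', group 1 = '5'; ….
With a single group, `findall` returns only what that group captured — 6 items.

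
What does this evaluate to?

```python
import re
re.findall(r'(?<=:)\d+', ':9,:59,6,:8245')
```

The `(?=…)`/`(?<=…)` assertion just peeks at neighbouring text; it doesn't advance the match position.
Scanning left to right: at [1:2] → '9'; at [4:6] → '59'; at [10:14] → '8245'.
No capturing groups, so `findall` returns the 3 full match strings.

['9', '59', '8245']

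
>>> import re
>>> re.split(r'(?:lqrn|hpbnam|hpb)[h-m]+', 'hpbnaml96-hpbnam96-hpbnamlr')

['', '96-hpbnam96-', 'r']

Matches to split on: at [0:7] → 'hpbnaml'; at [19:26] → 'hpbnaml'.
`split` removes every match and returns the 3 fragments in between.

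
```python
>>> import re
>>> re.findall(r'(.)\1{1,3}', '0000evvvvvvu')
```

After group 1 captures some text, `\1` only succeeds where that same text appears again.
Because there's exactly one group, `findall` drops the full match and keeps group 1 from each hit.

['0', 'v', 'v']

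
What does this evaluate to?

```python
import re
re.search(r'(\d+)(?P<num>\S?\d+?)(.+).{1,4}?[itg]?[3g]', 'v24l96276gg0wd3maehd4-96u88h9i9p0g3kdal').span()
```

(1, 35)

Pattern: one or more of a digit (captured); then optionally a non-whitespace character, then one or more of a digit (lazy) (captured as 'num'); then one or more of any character (captured); then 1 to 4 of any character (lazy), then optionally one of [itg], then one of [3g].
Unlike `match`, `search` isn't anchored — it looks for the pattern anywhere in the string.
The match spans [1:35] → '24l96276gg0wd3maehd4-96u88h9i9p0g3'.
Captured: group 1 = '24', group 2 = 'l9', group 3 = '6276gg0wd3maehd4-96u88h9i9p0'.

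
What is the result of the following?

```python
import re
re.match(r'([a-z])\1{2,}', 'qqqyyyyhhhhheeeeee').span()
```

After group 1 captures some text, `\1` only succeeds where that same text appears again.
`re.match` won't scan ahead — the pattern has to work from the very first character.
The match spans [0:3] → 'qqq'.
Captured: group 1 = 'q'.

(0, 3)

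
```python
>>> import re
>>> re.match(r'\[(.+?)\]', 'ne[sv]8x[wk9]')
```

`re.match` won't scan ahead — the pattern has to work from the very first character.
Here the string doesn't start with a match, so the call returns None.

None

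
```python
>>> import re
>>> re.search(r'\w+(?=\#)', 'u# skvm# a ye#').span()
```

The `(?=…)`/`(?<=…)` assertion just peeks at neighbouring text; it doesn't advance the match position.
`re.search` scans for the first position where the pattern succeeds.
The match spans [0:1] → 'u'.

(0, 1)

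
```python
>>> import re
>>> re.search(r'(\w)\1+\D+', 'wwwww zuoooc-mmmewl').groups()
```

('w',)

The match spans [0:19] → 'wwwww zuoooc-mmmewl'.
Captured: group 1 = 'w'.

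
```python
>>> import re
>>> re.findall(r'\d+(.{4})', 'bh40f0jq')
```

['f0jq']

`findall` collects group 1 from the one match (1 total).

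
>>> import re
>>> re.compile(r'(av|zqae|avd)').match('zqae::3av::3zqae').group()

'zqae'

`re.match` won't scan ahead — the pattern has to work from the very first character.
The match spans [0:4] → 'zqae'.
Captured: group 1 = 'zqae'.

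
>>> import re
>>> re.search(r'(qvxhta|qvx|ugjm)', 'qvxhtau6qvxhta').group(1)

'qvxhta'

The regex engine tests alternatives in the order written; an earlier branch that matches wins even if a later one would match more.
`re.search` tries every starting position until one works.
The match spans [0:6] → 'qvxhta'.
Captured: group 1 = 'qvxhta'.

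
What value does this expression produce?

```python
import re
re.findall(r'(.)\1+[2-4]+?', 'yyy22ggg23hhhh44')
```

After group 1 captures some text, `\1` only succeeds where that same text appears again.
One capturing group, so `findall` returns just the captured substring from each match — 3 in all.

['y', 'g', 'h']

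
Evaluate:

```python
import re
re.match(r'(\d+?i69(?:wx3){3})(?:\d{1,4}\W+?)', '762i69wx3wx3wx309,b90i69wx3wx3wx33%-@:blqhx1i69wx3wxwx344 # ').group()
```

'762i69wx3wx3wx309,'

The pattern matches one or more of a digit (lazy), then the literal 'i69', then the literal 'wx3' repeated 3 times (captured); then 1 to 4 of a digit, then one or more of a non-word character (lazy) (non-capturing group).
With `match`, the pattern is implicitly anchored at the beginning.
The match spans [0:18] → '762i69wx3wx3wx309,'.
Captured: group 1 = '762i69wx3wx3wx3'.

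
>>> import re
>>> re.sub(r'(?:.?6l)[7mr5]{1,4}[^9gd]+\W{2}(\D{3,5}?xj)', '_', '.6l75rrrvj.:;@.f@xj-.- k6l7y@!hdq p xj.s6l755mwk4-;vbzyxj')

Pattern: optionally any character, then the literal '6l' (non-capturing group); then 1 to 4 of one of [7mr5], then one or more of any character except [9gd], then exactly 2 of a non-word character; then 3 to 5 of a non-digit (lazy), then the literal 'xj' (captured).
Matches: at [0:19] → '.6l75rrrvj.:;@.f@xj'; at [39:57] → 's6l755mwk4-;vbzyxj'.
`sub` substitutes '_' at each match site.

'_-.- k6l7y@!hdq p xj._'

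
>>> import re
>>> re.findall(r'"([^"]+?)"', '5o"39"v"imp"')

['39', 'imp']

Walking the string: at [2:6] match '"39"', group 1 = '39'; at [7:12] match '"imp"', group 1 = 'imp'.
`findall` collects group 1 from each match (2 total).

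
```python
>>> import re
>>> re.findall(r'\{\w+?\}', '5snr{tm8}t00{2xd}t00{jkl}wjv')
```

With no groups in the pattern, `findall` gives back each whole match — 3 here.

['{tm8}', '{2xd}', '{jkl}']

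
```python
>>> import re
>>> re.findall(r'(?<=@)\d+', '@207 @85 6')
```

The lookaround is zero-width — it requires the adjacent text to match without consuming it, so the asserted text isn't part of the match.
Scanning left to right: at [1:4] → '207'; at [6:8] → '85'.
`findall` yields the raw match text (2 of them) because the pattern has no groups.

['207', '85']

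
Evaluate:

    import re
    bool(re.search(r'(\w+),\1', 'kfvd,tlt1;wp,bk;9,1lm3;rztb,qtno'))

False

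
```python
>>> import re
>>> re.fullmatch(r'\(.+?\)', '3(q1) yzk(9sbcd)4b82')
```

None

For `fullmatch`, every character of the input must be accounted for by the pattern.
Here the pattern can't cover the whole string, so the call returns None.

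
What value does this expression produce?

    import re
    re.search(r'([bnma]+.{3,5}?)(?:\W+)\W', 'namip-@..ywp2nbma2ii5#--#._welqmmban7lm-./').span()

The pattern matches one or more of one of [bnma], then 3 to 5 of any character (lazy) (captured); then one or more of a non-word character (non-capturing group); then a non-word character.
The match spans [0:9] → 'namip-@..'.

(0, 9)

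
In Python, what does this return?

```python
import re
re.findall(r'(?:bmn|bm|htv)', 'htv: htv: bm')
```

['htv', 'htv', 'bm']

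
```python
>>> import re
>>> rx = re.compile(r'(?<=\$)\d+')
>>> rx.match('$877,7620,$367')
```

None

`match` is anchored at position 0; if the pattern doesn't fit there, it returns None.
Here the string doesn't start with a match, so the call returns None.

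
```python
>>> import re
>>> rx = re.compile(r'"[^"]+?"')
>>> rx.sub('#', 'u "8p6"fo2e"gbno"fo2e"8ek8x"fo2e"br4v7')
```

'u #fo2e#fo2e#fo2e"br4v7'

`sub` substitutes '#' at each match site.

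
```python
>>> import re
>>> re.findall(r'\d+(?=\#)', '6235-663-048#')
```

['048']

The `(?=…)`/`(?<=…)` assertion just peeks at neighbouring text; it doesn't advance the match position.
Walking the string: at [9:12] → '048'.
No capturing groups, so `findall` returns the 1 full match string.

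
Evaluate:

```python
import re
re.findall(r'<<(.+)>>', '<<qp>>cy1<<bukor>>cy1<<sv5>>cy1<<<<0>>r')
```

['qp>>cy1<<bukor>>cy1<<sv5>>cy1<<<<0']

Walking the string: at [0:38] match '<<qp>>cy1<<bukor>>cy1<<sv5>>cy1<<<<0>>', group 1 = 'qp>>cy1<<bukor>>cy1<<sv5>>cy1<<<<0'.
One capturing group, so `findall` returns just the captured substring from the one match — 1 in all.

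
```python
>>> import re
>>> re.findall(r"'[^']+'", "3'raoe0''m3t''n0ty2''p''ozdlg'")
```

Scanning left to right: at [1:8] → "'raoe0'"; at [8:13] → "'m3t'"; at [13:20] → "'n0ty2'"; at [20:23] → "'p'"; at [23:30] → "'ozdlg'".
With no groups in the pattern, `findall` gives back each whole match — 5 here.

["'raoe0'", "'m3t'", "'n0ty2'", "'p'", "'ozdlg'"]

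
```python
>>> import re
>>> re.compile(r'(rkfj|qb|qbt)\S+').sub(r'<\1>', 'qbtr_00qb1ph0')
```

Alternation isn't longest-match — the leftmost alternative that fits at this position is chosen.
Matches: at [0:13] → 'qbtr_00qb1ph0'.
`\1` in the replacement pulls in group 1's text for each match.

'<qb>'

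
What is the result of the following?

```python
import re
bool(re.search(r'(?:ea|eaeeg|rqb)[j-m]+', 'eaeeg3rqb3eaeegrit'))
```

False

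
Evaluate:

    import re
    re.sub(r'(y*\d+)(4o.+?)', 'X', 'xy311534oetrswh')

The pattern matches zero or more of a literal 'y', then one or more of a digit (captured); then the literal '4o', then one or more of any character (lazy) (captured).
Matches: at [1:10] → 'y311534oe'.
Every occurrence is swapped for 'X'.

'xXtrswh'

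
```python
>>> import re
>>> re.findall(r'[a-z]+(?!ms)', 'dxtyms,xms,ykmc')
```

`(?!…)`/`(?<!…)` only lets a position through if the neighbouring text does NOT match; no characters are consumed.
Matches: at [0:6] → 'dxtyms'; at [7:10] → 'xms'; at [11:15] → 'ykmc'.
`findall` yields the raw match text (3 of them) because the pattern has no groups.

['dxtyms', 'xms', 'ykmc']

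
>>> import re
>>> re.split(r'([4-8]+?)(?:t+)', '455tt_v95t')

`re.split` interleaves the captured-group text with the surrounding fragments.

['', '455', '_v9', '5', '']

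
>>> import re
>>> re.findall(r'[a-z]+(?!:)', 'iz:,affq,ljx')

['i', 'affq', 'ljx']

The negative lookaround is zero-width — it rules out positions where the adjacent text would match, without consuming anything.
Scanning left to right: at [0:1] → 'i'; at [4:8] → 'affq'; at [9:12] → 'ljx'.
No capturing groups, so `findall` returns the 3 full match strings.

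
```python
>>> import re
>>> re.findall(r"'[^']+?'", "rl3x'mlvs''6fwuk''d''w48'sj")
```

No capturing groups, so `findall` returns the 4 full match strings.

["'mlvs'", "'6fwuk'", "'d'", "'w48'"]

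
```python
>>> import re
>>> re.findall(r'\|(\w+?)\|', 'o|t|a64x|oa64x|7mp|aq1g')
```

Because there's exactly one group, `findall` drops the full match and keeps group 1 from each hit.

['t', 'oa64x']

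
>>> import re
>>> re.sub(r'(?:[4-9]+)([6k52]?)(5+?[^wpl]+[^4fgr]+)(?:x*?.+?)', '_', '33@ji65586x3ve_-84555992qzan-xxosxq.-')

'33@ji_'

Pattern: one or more of a character in [4-9] (non-capturing group); then optionally one of [6k52] (captured); then one or more of the literal '5' (lazy), then one or more of any character except [wpl], then one or more of any character except [4fgr] (captured); then zero or more of a literal 'x' (lazy), then one or more of any character (lazy) (non-capturing group).
Matches: at [5:37] → '65586x3ve_-84555992qzan-xxosxq.-'.
Every occurrence is swapped for '_'.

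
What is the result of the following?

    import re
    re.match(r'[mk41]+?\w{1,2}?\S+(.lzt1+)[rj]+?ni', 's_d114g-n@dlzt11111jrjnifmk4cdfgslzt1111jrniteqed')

This matches one or more of one of [mk41] (lazy), then 1 to 2 of a word character (lazy), then one or more of a non-whitespace character; then any character, then the literal 'lzt', then one or more of a literal '1' (captured); then one or more of one of [rj] (lazy), then the literal 'ni'.
With `match`, the pattern is implicitly anchored at the beginning.
Here the pattern fails at index 0, so the call returns None.

None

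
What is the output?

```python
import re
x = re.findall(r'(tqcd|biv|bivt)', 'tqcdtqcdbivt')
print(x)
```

['tqcd', 'tqcd', 'biv']

Alternation tries branches left to right and keeps the first one that lets the overall match succeed at that position.
Scanning left to right: at [0:4] match 'tqcd', group 1 = 'tqcd'; at [4:8] match 'tqcd', group 1 = 'tqcd'; at [8:11] match 'biv', group 1 = 'biv'.
With a single group, `findall` returns only what that group captured — 3 items.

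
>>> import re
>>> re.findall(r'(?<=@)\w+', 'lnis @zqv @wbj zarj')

['zqv', 'wbj']

The lookaround is zero-width — it requires the adjacent text to match without consuming it, so the asserted text isn't part of the match.
Matches: at [6:9] → 'zqv'; at [11:14] → 'wbj'.
With no groups in the pattern, `findall` gives back each whole match — 2 here.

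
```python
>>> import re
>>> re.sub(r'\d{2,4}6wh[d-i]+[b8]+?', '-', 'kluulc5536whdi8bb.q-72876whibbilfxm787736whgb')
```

'kluulc-bb.q--bilfxm7-'

The pattern matches 2 to 4 of a digit, then the literal '6wh'; then one or more of a character in [d-i]; then one or more of one of [b8] (lazy).
Lazy quantifiers expand one character at a time until the remainder of the pattern can match.
Matches: at [6:15] → '5536whdi8'; at [20:29] → '72876whib'; at [36:45] → '87736whgb'.
`sub` substitutes '-' at each match site.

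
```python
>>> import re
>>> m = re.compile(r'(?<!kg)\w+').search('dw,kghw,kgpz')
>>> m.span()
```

(0, 2)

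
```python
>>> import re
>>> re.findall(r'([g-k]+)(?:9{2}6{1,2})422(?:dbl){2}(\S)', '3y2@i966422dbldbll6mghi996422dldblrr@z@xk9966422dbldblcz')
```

This matches one or more of a character in [g-k] (captured); then exactly 2 of a literal '9', then 1 to 2 of the literal '6' (non-capturing group); then the literal '422', then the literal 'dbl' repeated 2 times; then a non-whitespace character (captured).
Walking the string: at [40:55] match 'k9966422dbldblc', groups = ('k', 'c').
Multiple groups make `findall` return tuples — one 2-tuple for the one match.

[('k', 'c')]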